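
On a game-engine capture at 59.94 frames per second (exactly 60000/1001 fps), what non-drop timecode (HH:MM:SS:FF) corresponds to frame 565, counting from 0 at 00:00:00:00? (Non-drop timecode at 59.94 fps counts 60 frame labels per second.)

00:00:09:25

565 ÷ 60 = 9 full seconds, remainder 25 frames.
9 s = 0 h 0 min 9 s.
Timecode: 00:00:09:25.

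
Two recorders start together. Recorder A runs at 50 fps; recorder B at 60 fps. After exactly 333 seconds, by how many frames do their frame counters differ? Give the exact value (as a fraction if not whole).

3330 frames

A emits 50 × 333 = 16650 frames; B emits 60 × 333 = 19980.
Difference = 3330 frames; B is ahead of A.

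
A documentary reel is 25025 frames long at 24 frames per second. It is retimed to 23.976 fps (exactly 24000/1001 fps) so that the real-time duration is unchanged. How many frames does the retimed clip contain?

25000 frames

Target frames = source frames × (target rate / source rate) = 25025 × (24000/1001)/(24) = 25025 × 1000/1001 = 25000.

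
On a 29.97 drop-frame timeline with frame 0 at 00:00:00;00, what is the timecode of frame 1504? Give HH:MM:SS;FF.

00:00:50;04

Ten DF minutes hold 17982 frames, so frame 1504 lies in block 0 (frames 0–17981) with 1504 frames into that block.
The block's first minute is 1800 frames and the rest 1798 each; 1504 frames reaches minute 0, so 0 × 18 + 0 × 2 = 0 labels have been skipped so far.
Adding those back, label number 1504 + 0 = 1504 at 30 labels/s is 50 s + 4 f = 0 h 0 min 50 s frame 4, i.e. 00:00:50;04.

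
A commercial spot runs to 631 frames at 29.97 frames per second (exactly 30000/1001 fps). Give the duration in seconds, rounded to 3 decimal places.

Running time = 631 × 1001/30000 = 631631/30000 s ≈ 21.054 s.

21.054 seconds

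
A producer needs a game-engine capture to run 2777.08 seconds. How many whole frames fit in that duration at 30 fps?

83312 frames

Frames = 2777.08 × 30 = 416562/5 ≈ 83312.4000.
Complete frames: 83312.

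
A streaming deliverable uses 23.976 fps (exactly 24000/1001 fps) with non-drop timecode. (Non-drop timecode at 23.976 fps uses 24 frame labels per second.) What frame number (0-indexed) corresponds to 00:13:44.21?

frame 19797

Total seconds to the label: (0 × 3600 + 13 × 60 + 44) = 824.
Frame index = 824 × 24 + 21 = 19797.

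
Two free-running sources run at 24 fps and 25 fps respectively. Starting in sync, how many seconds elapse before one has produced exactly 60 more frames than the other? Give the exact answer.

60 seconds

The gap grows by |25 − 24| = 1 frame per second.
Time for a 60-frame gap: 60 ÷ (1) = 60 s.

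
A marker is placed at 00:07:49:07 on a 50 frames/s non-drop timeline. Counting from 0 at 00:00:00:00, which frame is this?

Total seconds to the label: (0 × 3600 + 7 × 60 + 49) = 469.
Frame index = 469 × 50 + 7 = 23457.

frame 23457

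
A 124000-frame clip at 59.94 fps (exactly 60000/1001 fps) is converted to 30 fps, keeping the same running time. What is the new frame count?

Target frames = source frames × (target rate / source rate) = 124000 × (30)/(60000/1001) = 124000 × 1001/2000 = 62062.

62062 frames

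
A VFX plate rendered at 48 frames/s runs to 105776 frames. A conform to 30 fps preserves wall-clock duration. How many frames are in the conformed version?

Target frames = source frames × (target rate / source rate) = 105776 × (30)/(48) = 105776 × 5/8 = 66110.

66110 frames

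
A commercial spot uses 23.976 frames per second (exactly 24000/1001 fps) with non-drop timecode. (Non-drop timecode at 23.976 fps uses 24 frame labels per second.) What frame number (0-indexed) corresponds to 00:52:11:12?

frame 75156

Total seconds to the label: (0 × 3600 + 52 × 60 + 11) = 3131.
Frame index = 3131 × 24 + 12 = 75156.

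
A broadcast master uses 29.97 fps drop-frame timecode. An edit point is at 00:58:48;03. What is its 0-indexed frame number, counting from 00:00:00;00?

105737

Complete 10-minute blocks: 5, each 17982 frames → 89910.
Remaining 8 whole minutes in the current block: 1800 + 7 × 1798 = 14386 frames.
Within the current minute: 48 × 30 + 3 − 2 = 1441 (labels ;00/;01 skipped at this minute). Total = 89910 + 14386 + 1441 = 105737.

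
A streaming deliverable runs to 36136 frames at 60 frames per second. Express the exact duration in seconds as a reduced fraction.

9034/15 seconds

Running time = 36136 ÷ (60) = 36136 × 1/60 = 9034/15 s.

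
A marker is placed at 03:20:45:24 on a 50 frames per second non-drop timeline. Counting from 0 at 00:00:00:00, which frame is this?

602274

Total seconds to the label: (3 × 3600 + 20 × 60 + 45) = 12045.
Frame index = 12045 × 50 + 24 = 602274.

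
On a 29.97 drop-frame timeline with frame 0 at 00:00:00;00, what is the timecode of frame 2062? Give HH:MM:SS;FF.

Ten DF minutes hold 17982 frames, so frame 2062 lies in block 0 (frames 0–17981) with 2062 frames into that block.
The block's first minute is 1800 frames and the rest 1798 each; 2062 frames reaches minute 1, so 0 × 18 + 1 × 2 = 2 labels have been skipped so far.
Adding those back, label number 2062 + 2 = 2064 at 30 labels/s is 68 s + 24 f = 0 h 1 min 8 s frame 24, i.e. 00:01:08;24.

00:01:08;24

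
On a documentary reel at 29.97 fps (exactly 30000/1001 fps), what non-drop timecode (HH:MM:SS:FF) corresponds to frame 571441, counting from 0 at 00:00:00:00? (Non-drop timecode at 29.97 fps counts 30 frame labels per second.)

571441 ÷ 30 = 19048 full seconds, remainder 1 frame.
19048 s = 5 h 17 min 28 s.
Timecode: 05:17:28:01.

05:17:28:01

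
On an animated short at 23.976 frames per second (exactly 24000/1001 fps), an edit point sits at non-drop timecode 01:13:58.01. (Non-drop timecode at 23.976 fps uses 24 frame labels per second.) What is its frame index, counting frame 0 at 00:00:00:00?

Total seconds to the label: (1 × 3600 + 13 × 60 + 58) = 4438.
Frame index = 4438 × 24 + 1 = 106513.

frame 106513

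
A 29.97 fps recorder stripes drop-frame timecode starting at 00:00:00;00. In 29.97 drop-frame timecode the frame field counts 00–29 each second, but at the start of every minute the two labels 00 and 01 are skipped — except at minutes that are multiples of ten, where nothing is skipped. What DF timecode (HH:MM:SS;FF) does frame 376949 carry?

03:29:37;17

Ten DF minutes hold 17982 frames, so frame 376949 lies in block 20 (frames 359640–377621) with 17309 frames into that block.
The block's first minute is 1800 frames and the rest 1798 each; 17309 frames reaches minute 9, so 20 × 18 + 9 × 2 = 378 labels have been skipped so far.
Adding those back, label number 376949 + 378 = 377327 at 30 labels/s is 12577 s + 17 f = 3 h 29 min 37 s frame 17, i.e. 03:29:37;17.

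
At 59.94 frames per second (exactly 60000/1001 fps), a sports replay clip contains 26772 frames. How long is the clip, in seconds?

Running time = 26772 / (60000/1001) = 446.6462 s.

446.6462 seconds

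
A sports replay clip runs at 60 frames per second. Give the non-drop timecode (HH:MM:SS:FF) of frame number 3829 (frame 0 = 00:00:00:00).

00:01:03:49

3829 ÷ 60 = 63 full seconds, remainder 49 frames.
63 s = 0 h 1 min 3 s.
Timecode: 00:01:03:49.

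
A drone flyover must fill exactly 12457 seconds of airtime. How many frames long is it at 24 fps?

Frames = 12457 × 24 = 298968.

298968 frames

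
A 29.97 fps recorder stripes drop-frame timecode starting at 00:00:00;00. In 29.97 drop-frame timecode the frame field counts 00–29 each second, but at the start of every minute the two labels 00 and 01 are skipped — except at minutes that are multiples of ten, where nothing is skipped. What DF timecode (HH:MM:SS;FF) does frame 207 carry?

00:00:06;27

Ten DF minutes hold 17982 frames, so frame 207 lies in block 0 (frames 0–17981) with 207 frames into that block.
The block's first minute is 1800 frames and the rest 1798 each; 207 frames reaches minute 0, so 0 × 18 + 0 × 2 = 0 labels have been skipped so far.
Adding those back, label number 207 + 0 = 207 at 30 labels/s is 6 s + 27 f = 0 h 0 min 6 s frame 27, i.e. 00:00:06;27.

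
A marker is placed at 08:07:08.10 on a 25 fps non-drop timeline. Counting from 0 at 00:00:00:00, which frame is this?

Total seconds to the label: (8 × 3600 + 7 × 60 + 8) = 29228.
Frame index = 29228 × 25 + 10 = 730710.

frame 730710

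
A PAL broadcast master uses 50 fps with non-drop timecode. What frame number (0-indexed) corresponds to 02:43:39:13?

490963

Total seconds to the label: (2 × 3600 + 43 × 60 + 39) = 9819.
Frame index = 9819 × 50 + 13 = 490963.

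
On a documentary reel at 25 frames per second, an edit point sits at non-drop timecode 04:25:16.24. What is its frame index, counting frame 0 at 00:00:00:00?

397924

Total seconds to the label: (4 × 3600 + 25 × 60 + 16) = 15916.
Frame index = 15916 × 25 + 24 = 397924.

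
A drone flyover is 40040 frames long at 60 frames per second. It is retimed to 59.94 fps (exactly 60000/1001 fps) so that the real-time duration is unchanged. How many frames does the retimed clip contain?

40000 frames

Target frames = source frames × (target rate / source rate) = 40040 × (60000/1001)/(60) = 40040 × 1000/1001 = 40000.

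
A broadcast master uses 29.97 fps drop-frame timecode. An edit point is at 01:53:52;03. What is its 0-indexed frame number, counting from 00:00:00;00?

204759

Complete 10-minute blocks: 11, each 17982 frames → 197802.
Remaining 3 whole minutes in the current block: 1800 + 2 × 1798 = 5396 frames.
Within the current minute: 52 × 30 + 3 − 2 = 1561 (labels ;00/;01 skipped at this minute). Total = 197802 + 5396 + 1561 = 204759.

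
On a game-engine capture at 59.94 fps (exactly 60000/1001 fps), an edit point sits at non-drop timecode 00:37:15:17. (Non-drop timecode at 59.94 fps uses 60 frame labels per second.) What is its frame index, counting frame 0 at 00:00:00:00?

Total seconds to the label: (0 × 3600 + 37 × 60 + 15) = 2235.
Frame index = 2235 × 60 + 17 = 134117.

frame 134117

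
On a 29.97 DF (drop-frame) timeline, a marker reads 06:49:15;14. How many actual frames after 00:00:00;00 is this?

735926

As if non-drop at 30 labels/s: (6 × 3600 + 49 × 60 + 15) × 30 + 14 = 736664.
Minute boundaries passed: 409; those not divisible by 10: 409 − 40 = 369; dropped labels = 2 × 369 = 738.
Actual frame index = 736664 − 738 = 735926.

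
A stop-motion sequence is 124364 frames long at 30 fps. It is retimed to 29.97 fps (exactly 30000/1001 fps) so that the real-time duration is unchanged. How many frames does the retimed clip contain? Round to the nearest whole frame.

Frames at target rate = 124364 × (30000/1001) / (30) = 124364000/1001 ≈ 124239.760.
Nearest whole frame: 124240.

124240 frames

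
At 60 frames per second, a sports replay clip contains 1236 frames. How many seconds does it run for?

Running time = 1236 / (60) = 20.6 s.

20.6 seconds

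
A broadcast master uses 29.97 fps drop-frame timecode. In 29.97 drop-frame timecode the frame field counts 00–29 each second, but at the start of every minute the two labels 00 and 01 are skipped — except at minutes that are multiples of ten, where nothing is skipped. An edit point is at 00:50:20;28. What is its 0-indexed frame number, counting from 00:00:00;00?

As if non-drop at 30 labels/s: (0 × 3600 + 50 × 60 + 20) × 30 + 28 = 90628.
Minute boundaries passed: 50; those not divisible by 10: 50 − 5 = 45; dropped labels = 2 × 45 = 90.
Actual frame index = 90628 − 90 = 90538.

90538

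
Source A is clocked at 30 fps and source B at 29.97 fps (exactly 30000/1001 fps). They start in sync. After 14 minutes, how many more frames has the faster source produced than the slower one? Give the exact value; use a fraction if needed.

14 min = 840 s.
A emits 30 × 840 = 25200 frames; B emits 30000/1001 × 840 = 3600000/143.
Difference = 3600/143 frames (≈ 25.1748); B is behind A.

3600/143 frames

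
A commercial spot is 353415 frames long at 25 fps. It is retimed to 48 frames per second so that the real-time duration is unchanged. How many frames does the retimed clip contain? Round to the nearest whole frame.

Frames at target rate = 353415 × (48) / (25) = 3392784/5 ≈ 678556.800.
Nearest whole frame: 678557.

678557 frames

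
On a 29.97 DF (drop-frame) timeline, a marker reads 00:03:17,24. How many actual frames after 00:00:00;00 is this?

5928

Complete 10-minute blocks: 0, each 17982 frames → 0.
Remaining 3 whole minutes in the current block: 1800 + 2 × 1798 = 5396 frames.
Within the current minute: 17 × 30 + 24 − 2 = 532 (labels ;00/;01 skipped at this minute). Total = 0 + 5396 + 532 = 5928.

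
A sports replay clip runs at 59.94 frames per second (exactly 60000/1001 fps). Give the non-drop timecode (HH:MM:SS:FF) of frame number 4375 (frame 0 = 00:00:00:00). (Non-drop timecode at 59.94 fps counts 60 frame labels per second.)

00:01:12:55

4375 ÷ 60 = 72 full seconds, remainder 55 frames.
72 s = 0 h 1 min 12 s.
Timecode: 00:01:12:55.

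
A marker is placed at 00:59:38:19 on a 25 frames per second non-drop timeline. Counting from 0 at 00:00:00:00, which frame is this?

Total seconds to the label: (0 × 3600 + 59 × 60 + 38) = 3578.
Frame index = 3578 × 25 + 19 = 89469.

89469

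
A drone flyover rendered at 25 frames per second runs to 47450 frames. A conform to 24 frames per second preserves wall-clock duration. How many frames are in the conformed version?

Target frames = source frames × (target rate / source rate) = 47450 × (24)/(25) = 47450 × 24/25 = 45552.

45552 frames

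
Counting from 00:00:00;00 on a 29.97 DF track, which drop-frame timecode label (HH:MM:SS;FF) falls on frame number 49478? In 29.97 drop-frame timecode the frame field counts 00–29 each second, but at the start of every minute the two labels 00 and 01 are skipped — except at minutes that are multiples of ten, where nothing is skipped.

Each 10-minute DF block holds 10 × 60 × 30 − 9 × 2 = 17982 frames. 49478 ÷ 17982 → 2 full blocks, remainder 13514.
Within the partial block the first minute is 1800 frames and each further minute 1798, so 7 further minute boundaries passed. Total skipped labels = 18 × 2 + 2 × 7 = 50.
Non-drop label index = 49478 + 50 = 49528; at 30 labels/s that is 00:27:30:28, i.e. DF 00:27:30;28.

00:27:30;28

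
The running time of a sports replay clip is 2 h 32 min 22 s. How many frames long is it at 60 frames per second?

2 h 32 min 22 s = 9142 s.
Frames = 9142 × 60 = 548520.

548520 frames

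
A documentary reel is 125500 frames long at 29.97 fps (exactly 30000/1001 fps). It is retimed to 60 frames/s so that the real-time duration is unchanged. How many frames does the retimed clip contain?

251251 frames

Target frames = source frames × (target rate / source rate) = 125500 × (60)/(30000/1001) = 125500 × 1001/500 = 251251.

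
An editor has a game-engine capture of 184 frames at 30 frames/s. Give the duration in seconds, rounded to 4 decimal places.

Running time = 184 × 1/30 = 92/15 s ≈ 6.1333 s.

6.1333 seconds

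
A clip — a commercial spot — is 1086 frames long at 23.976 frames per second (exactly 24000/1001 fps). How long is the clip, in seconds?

Running time = 1086 / (24000/1001) = 45.29525 s.

45.29525 seconds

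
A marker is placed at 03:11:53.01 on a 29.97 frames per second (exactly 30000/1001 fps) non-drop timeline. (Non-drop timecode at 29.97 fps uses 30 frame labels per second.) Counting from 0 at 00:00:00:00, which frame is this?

Total seconds to the label: (3 × 3600 + 11 × 60 + 53) = 11513.
Frame index = 11513 × 30 + 1 = 345391.

345391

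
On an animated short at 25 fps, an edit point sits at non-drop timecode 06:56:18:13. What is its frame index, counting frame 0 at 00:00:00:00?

Total seconds to the label: (6 × 3600 + 56 × 60 + 18) = 24978.
Frame index = 24978 × 25 + 13 = 624463.

624463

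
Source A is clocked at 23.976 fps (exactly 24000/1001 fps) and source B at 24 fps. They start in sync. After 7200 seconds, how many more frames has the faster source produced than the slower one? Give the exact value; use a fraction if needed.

A emits 24000/1001 × 7200 = 172800000/1001 frames; B emits 24 × 7200 = 172800.
Difference = 172800/1001 frames (≈ 172.6274); B is ahead of A.

172800/1001 frames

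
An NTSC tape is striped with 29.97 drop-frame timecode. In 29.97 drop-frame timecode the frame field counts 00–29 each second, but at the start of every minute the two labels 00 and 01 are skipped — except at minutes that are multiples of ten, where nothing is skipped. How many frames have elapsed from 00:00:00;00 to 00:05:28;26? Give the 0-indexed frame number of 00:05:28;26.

As if non-drop at 30 labels/s: (0 × 3600 + 5 × 60 + 28) × 30 + 26 = 9866.
Minute boundaries passed: 5; those not divisible by 10: 5 − 0 = 5; dropped labels = 2 × 5 = 10.
Actual frame index = 9866 − 10 = 9856.

9856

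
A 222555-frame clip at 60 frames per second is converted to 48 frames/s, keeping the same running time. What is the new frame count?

Target frames = source frames × (target rate / source rate) = 222555 × (48)/(60) = 222555 × 4/5 = 178044.

178044 frames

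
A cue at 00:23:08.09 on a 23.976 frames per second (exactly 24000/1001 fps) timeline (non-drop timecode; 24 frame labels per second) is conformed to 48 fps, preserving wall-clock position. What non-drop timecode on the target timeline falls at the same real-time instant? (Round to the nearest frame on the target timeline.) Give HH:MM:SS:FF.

Source frame index: (0×3600 + 23×60 + 8) × 24 + 9 = 33321.
Real time: 33321 / (24000/1001) = 11118107/8000 s.
Target frame: (11118107/8000) × (48) = 33354321/500 ≈ 66708.642 → 66709.
At 48 labels/s: frame 66709 → 00:23:09:37.

00:23:09:37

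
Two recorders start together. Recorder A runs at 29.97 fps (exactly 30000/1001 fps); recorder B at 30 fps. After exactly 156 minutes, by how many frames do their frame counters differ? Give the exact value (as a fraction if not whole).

21600/77 frames

156 min = 9360 s.
A emits 30000/1001 × 9360 = 21600000/77 frames; B emits 30 × 9360 = 280800.
Difference = 21600/77 frames (≈ 280.5195); B is ahead of A.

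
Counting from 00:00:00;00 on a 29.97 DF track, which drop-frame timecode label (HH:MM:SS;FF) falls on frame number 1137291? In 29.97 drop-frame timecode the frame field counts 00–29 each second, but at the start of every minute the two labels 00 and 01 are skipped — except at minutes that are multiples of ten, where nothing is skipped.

10:32:27;19

Ten DF minutes hold 17982 frames, so frame 1137291 lies in block 63 (frames 1132866–1150847) with 4425 frames into that block.
The block's first minute is 1800 frames and the rest 1798 each; 4425 frames reaches minute 2, so 63 × 18 + 2 × 2 = 1138 labels have been skipped so far.
Adding those back, label number 1137291 + 1138 = 1138429 at 30 labels/s is 37947 s + 19 f = 10 h 32 min 27 s frame 19, i.e. 10:32:27;19.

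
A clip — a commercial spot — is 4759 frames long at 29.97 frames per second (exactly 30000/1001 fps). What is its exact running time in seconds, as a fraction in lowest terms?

Running time = 4759 ÷ (30000/1001) = 4759 × 1001/30000 = 4763759/30000 s.

4763759/30000 seconds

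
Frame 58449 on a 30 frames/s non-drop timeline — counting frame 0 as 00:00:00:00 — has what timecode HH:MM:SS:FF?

00:32:28:09

58449 ÷ 30 = 1948 full seconds, remainder 9 frames.
1948 s = 0 h 32 min 28 s.
Timecode: 00:32:28:09.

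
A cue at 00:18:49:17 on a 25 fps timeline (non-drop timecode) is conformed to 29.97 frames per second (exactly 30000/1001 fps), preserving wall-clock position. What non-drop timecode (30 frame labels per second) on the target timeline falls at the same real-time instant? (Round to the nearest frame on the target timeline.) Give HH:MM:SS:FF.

Source frame index: (0×3600 + 18×60 + 49) × 25 + 17 = 28242.
Real time: 28242 / (25) = 28242/25 s.
Target frame: (28242/25) × (30000/1001) = 33890400/1001 ≈ 33856.543 → 33857.
At 30 labels/s: frame 33857 → 00:18:48:17.

00:18:48:17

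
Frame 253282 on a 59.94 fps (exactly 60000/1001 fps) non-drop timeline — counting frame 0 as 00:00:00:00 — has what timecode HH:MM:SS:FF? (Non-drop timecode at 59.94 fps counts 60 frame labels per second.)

01:10:21:22

253282 ÷ 60 = 4221 full seconds, remainder 22 frames.
4221 s = 1 h 10 min 21 s.
Timecode: 01:10:21:22.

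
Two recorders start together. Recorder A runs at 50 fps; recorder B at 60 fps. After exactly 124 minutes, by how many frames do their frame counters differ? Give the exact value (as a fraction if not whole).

74400 frames

124 min = 7440 s.
A emits 50 × 7440 = 372000 frames; B emits 60 × 7440 = 446400.
Difference = 74400 frames; B is ahead of A.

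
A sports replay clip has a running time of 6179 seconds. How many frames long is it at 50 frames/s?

308950 frames

Frames = 6179 × 50 = 308950.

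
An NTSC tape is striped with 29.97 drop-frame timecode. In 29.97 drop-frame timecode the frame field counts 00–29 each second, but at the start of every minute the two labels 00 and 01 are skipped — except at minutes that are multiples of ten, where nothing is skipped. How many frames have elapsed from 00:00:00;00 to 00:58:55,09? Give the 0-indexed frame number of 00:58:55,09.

As if non-drop at 30 labels/s: (0 × 3600 + 58 × 60 + 55) × 30 + 9 = 106059.
Minute boundaries passed: 58; those not divisible by 10: 58 − 5 = 53; dropped labels = 2 × 53 = 106.
Actual frame index = 106059 − 106 = 105953.

105953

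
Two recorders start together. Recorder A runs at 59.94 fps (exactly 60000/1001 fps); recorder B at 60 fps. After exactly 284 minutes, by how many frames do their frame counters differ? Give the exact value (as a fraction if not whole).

1022400/1001 frames

284 min = 17040 s.
A emits 60000/1001 × 17040 = 1022400000/1001 frames; B emits 60 × 17040 = 1022400.
Difference = 1022400/1001 frames (≈ 1021.3786); B is ahead of A.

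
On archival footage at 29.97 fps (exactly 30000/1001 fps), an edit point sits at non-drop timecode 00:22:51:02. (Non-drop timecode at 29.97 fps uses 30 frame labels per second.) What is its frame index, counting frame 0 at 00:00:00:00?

Total seconds to the label: (0 × 3600 + 22 × 60 + 51) = 1371.
Frame index = 1371 × 30 + 2 = 41132.

41132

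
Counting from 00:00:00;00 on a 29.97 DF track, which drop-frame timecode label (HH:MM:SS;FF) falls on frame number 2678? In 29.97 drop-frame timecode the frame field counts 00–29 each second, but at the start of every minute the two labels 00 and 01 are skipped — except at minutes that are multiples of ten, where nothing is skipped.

00:01:29;10

Ten DF minutes hold 17982 frames, so frame 2678 lies in block 0 (frames 0–17981) with 2678 frames into that block.
The block's first minute is 1800 frames and the rest 1798 each; 2678 frames reaches minute 1, so 0 × 18 + 1 × 2 = 2 labels have been skipped so far.
Adding those back, label number 2678 + 2 = 2680 at 30 labels/s is 89 s + 10 f = 0 h 1 min 29 s frame 10, i.e. 00:01:29;10.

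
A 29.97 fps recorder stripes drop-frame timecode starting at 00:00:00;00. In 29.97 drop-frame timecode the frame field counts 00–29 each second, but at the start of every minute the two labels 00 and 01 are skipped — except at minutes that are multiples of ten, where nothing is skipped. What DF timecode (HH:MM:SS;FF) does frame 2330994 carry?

Ten DF minutes hold 17982 frames, so frame 2330994 lies in block 129 (frames 2319678–2337659) with 11316 frames into that block.
The block's first minute is 1800 frames and the rest 1798 each; 11316 frames reaches minute 6, so 129 × 18 + 6 × 2 = 2334 labels have been skipped so far.
Adding those back, label number 2330994 + 2334 = 2333328 at 30 labels/s is 77777 s + 18 f = 21 h 36 min 17 s frame 18, i.e. 21:36:17;18.

21:36:17;18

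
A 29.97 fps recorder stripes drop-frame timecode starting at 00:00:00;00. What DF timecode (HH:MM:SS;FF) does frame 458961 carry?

Each 10-minute DF block holds 10 × 60 × 30 − 9 × 2 = 17982 frames. 458961 ÷ 17982 → 25 full blocks, remainder 9411.
Within the partial block the first minute is 1800 frames and each further minute 1798, so 5 further minute boundaries passed. Total skipped labels = 18 × 25 + 2 × 5 = 460.
Non-drop label index = 458961 + 460 = 459421; at 30 labels/s that is 04:15:14:01, i.e. DF 04:15:14;01.

04:15:14;01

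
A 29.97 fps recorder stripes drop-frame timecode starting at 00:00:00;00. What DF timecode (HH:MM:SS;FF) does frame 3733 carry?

00:02:04;17

Ten DF minutes hold 17982 frames, so frame 3733 lies in block 0 (frames 0–17981) with 3733 frames into that block.
The block's first minute is 1800 frames and the rest 1798 each; 3733 frames reaches minute 2, so 0 × 18 + 2 × 2 = 4 labels have been skipped so far.
Adding those back, label number 3733 + 4 = 3737 at 30 labels/s is 124 s + 17 f = 0 h 2 min 4 s frame 17, i.e. 00:02:04;17.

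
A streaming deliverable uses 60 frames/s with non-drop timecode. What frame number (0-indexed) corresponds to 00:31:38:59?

frame 113939

Total seconds to the label: (0 × 3600 + 31 × 60 + 38) = 1898.
Frame index = 1898 × 60 + 59 = 113939.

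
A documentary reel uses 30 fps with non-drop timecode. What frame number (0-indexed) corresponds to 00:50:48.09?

frame 91449

Total seconds to the label: (0 × 3600 + 50 × 60 + 48) = 3048.
Frame index = 3048 × 30 + 9 = 91449.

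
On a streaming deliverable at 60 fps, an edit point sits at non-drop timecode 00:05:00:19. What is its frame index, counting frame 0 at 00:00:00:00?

Total seconds to the label: (0 × 3600 + 5 × 60 + 0) = 300.
Frame index = 300 × 60 + 19 = 18019.

18019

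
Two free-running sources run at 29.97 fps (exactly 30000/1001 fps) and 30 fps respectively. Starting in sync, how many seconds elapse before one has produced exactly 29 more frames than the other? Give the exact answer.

The gap grows by |30 − 30000/1001| = 30/1001 frames per second.
Time for a 29-frame gap: 29 ÷ (30/1001) = 29029/30 s.

29029/30 seconds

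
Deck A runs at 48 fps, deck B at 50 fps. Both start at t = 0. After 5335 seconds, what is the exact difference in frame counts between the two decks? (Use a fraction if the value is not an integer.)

10670 frames

A emits 48 × 5335 = 256080 frames; B emits 50 × 5335 = 266750.
Difference = 10670 frames; B is ahead of A.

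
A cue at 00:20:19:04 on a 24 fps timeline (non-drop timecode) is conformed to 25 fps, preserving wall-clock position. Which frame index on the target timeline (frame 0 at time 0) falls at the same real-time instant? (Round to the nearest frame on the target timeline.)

Source frame index: (0×3600 + 20×60 + 19) × 24 + 4 = 29260.
Real time: 29260 / (24) = 7315/6 s.
Target frame: (7315/6) × (25) = 182875/6 ≈ 30479.167 → 30479.

frame 30479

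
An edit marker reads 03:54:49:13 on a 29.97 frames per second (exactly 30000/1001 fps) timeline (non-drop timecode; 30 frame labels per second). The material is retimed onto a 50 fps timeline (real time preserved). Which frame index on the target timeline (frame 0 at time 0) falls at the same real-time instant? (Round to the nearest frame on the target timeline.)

Source frame index: (3×3600 + 54×60 + 49) × 30 + 13 = 422683.
Real time: 422683 / (30000/1001) = 423105683/30000 s.
Target frame: (423105683/30000) × (50) = 423105683/600 ≈ 705176.138 → 705176.

frame 705176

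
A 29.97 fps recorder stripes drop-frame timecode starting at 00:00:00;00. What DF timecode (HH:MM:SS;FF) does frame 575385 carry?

Ten DF minutes hold 17982 frames, so frame 575385 lies in block 31 (frames 557442–575423) with 17943 frames into that block.
The block's first minute is 1800 frames and the rest 1798 each; 17943 frames reaches minute 9, so 31 × 18 + 9 × 2 = 576 labels have been skipped so far.
Adding those back, label number 575385 + 576 = 575961 at 30 labels/s is 19198 s + 21 f = 5 h 19 min 58 s frame 21, i.e. 05:19:58;21.

05:19:58;21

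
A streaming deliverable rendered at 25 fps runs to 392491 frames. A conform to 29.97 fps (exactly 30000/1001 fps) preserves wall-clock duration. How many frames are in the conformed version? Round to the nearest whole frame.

Frames at target rate = 392491 × (30000/1001) / (25) = 42817200/91 ≈ 470518.681.
Nearest whole frame: 470519.

470519 frames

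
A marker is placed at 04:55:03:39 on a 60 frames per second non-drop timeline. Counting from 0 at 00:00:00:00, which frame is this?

frame 1062219

Total seconds to the label: (4 × 3600 + 55 × 60 + 3) = 17703.
Frame index = 17703 × 60 + 39 = 1062219.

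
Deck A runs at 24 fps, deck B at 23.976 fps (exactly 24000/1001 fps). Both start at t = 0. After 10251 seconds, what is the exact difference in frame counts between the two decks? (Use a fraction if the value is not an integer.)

246024/1001 frames

A emits 24 × 10251 = 246024 frames; B emits 24000/1001 × 10251 = 246024000/1001.
Difference = 246024/1001 frames (≈ 245.7782); B is behind A.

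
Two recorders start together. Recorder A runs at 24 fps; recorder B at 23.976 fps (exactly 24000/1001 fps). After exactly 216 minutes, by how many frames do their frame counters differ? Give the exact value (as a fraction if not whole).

311040/1001 frames

216 min = 12960 s.
A emits 24 × 12960 = 311040 frames; B emits 24000/1001 × 12960 = 311040000/1001.
Difference = 311040/1001 frames (≈ 310.7293); B is behind A.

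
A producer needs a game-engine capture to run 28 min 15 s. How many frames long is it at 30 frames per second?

28 min 15 s = 1695 s.
Frames = 1695 × 30 = 50850.

50850 frames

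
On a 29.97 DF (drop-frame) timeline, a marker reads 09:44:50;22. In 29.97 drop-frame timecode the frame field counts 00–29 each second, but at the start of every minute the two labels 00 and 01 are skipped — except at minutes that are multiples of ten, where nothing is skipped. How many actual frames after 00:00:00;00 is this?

1051670

As if non-drop at 30 labels/s: (9 × 3600 + 44 × 60 + 50) × 30 + 22 = 1052722.
Minute boundaries passed: 584; those not divisible by 10: 584 − 58 = 526; dropped labels = 2 × 526 = 1052.
Actual frame index = 1052722 − 1052 = 1051670.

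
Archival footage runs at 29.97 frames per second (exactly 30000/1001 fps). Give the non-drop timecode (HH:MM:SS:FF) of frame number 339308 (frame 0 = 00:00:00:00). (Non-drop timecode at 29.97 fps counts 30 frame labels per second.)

339308 ÷ 30 = 11310 full seconds, remainder 8 frames.
11310 s = 3 h 8 min 30 s.
Timecode: 03:08:30:08.

03:08:30:08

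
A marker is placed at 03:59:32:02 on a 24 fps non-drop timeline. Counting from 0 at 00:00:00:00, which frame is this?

Total seconds to the label: (3 × 3600 + 59 × 60 + 32) = 14372.
Frame index = 14372 × 24 + 2 = 344930.

344930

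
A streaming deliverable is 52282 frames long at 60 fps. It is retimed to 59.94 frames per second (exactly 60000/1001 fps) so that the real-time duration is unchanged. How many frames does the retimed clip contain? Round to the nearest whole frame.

52230 frames

Frames at target rate = 52282 × (60000/1001) / (60) = 52282000/1001 ≈ 52229.770.
Nearest whole frame: 52230.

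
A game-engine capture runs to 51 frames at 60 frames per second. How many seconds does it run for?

0.85 seconds

Running time = 51 / (60) = 0.85 s.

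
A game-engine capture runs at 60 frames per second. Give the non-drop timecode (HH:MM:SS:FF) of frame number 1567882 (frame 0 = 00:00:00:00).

07:15:31:22

1567882 ÷ 60 = 26131 full seconds, remainder 22 frames.
26131 s = 7 h 15 min 31 s.
Timecode: 07:15:31:22.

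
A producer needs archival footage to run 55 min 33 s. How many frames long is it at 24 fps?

55 min 33 s = 3333 s.
Frames = 3333 × 24 = 79992.

79992 frames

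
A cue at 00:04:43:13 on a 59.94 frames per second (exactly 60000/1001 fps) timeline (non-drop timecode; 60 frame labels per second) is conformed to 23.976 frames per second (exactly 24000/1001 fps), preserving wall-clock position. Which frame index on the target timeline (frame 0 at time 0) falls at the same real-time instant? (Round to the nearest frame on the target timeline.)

Source frame index: (0×3600 + 4×60 + 43) × 60 + 13 = 16993.
Real time: 16993 / (60000/1001) = 17009993/60000 s.
Target frame: (17009993/60000) × (24000/1001) = 33986/5 ≈ 6797.200 → 6797.

frame 6797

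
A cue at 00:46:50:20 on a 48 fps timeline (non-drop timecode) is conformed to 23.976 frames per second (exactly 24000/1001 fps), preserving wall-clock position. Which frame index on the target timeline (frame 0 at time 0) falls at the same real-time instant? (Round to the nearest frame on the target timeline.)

Source frame index: (0×3600 + 46×60 + 50) × 48 + 20 = 134900.
Real time: 134900 / (48) = 33725/12 s.
Target frame: (33725/12) × (24000/1001) = 67450000/1001 ≈ 67382.617 → 67383.

frame 67383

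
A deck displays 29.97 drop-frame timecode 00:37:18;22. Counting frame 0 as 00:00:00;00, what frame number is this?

67094

As if non-drop at 30 labels/s: (0 × 3600 + 37 × 60 + 18) × 30 + 22 = 67162.
Minute boundaries passed: 37; those not divisible by 10: 37 − 3 = 34; dropped labels = 2 × 34 = 68.
Actual frame index = 67162 − 68 = 67094.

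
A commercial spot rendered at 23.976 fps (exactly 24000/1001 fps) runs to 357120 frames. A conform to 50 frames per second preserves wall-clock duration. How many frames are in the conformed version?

744744 frames

Target frames = source frames × (target rate / source rate) = 357120 × (50)/(24000/1001) = 357120 × 1001/480 = 744744.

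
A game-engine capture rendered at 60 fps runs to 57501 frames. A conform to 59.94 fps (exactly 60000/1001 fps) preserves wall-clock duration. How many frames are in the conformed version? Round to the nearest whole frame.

Frames at target rate = 57501 × (60000/1001) / (60) = 57501000/1001 ≈ 57443.556.
Nearest whole frame: 57444.

57444 frames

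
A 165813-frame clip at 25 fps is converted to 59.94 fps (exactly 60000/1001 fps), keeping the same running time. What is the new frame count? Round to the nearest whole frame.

397554 frames

Frames at target rate = 165813 × (60000/1001) / (25) = 397951200/1001 ≈ 397553.646.
Nearest whole frame: 397554.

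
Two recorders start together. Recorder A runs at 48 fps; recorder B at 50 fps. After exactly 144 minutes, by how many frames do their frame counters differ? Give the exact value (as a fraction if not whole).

144 min = 8640 s.
A emits 48 × 8640 = 414720 frames; B emits 50 × 8640 = 432000.
Difference = 17280 frames; B is ahead of A.

17280 frames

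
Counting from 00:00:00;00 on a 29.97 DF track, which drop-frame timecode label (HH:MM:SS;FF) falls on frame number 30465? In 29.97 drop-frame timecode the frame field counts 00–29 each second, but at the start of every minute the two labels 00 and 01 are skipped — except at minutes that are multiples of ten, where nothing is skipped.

00:16:56;15

Ten DF minutes hold 17982 frames, so frame 30465 lies in block 1 (frames 17982–35963) with 12483 frames into that block.
The block's first minute is 1800 frames and the rest 1798 each; 12483 frames reaches minute 6, so 1 × 18 + 6 × 2 = 30 labels have been skipped so far.
Adding those back, label number 30465 + 30 = 30495 at 30 labels/s is 1016 s + 15 f = 0 h 16 min 56 s frame 15, i.e. 00:16:56;15.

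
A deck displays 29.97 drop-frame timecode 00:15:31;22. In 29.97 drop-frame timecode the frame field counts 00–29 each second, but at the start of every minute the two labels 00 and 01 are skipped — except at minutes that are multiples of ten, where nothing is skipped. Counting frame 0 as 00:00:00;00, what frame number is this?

27924

As if non-drop at 30 labels/s: (0 × 3600 + 15 × 60 + 31) × 30 + 22 = 27952.
Minute boundaries passed: 15; those not divisible by 10: 15 − 1 = 14; dropped labels = 2 × 14 = 28.
Actual frame index = 27952 − 28 = 27924.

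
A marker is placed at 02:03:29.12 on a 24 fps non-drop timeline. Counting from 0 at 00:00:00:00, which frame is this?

Total seconds to the label: (2 × 3600 + 3 × 60 + 29) = 7409.
Frame index = 7409 × 24 + 12 = 177828.

frame 177828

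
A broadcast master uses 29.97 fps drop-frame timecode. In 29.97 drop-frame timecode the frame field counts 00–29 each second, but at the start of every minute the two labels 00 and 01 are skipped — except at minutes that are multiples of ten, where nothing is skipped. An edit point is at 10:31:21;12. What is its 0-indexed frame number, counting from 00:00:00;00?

Complete 10-minute blocks: 63, each 17982 frames → 1132866.
Remaining 1 whole minute in the current block: 1800 + 0 × 1798 = 1800 frames.
Within the current minute: 21 × 30 + 12 − 2 = 640 (labels ;00/;01 skipped at this minute). Total = 1132866 + 1800 + 640 = 1135306.

1135306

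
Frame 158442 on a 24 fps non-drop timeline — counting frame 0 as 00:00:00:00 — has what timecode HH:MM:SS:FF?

01:50:01:18

158442 ÷ 24 = 6601 full seconds, remainder 18 frames.
6601 s = 1 h 50 min 1 s.
Timecode: 01:50:01:18.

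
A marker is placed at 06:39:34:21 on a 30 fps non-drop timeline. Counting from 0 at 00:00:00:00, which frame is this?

Total seconds to the label: (6 × 3600 + 39 × 60 + 34) = 23974.
Frame index = 23974 × 30 + 21 = 719241.

719241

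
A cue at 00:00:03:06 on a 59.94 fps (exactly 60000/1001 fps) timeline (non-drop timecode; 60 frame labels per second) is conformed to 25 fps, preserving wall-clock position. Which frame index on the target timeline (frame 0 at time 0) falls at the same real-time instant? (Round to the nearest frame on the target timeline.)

frame 78

Source frame index: (0×3600 + 0×60 + 3) × 60 + 6 = 186.
Real time: 186 / (60000/1001) = 31031/10000 s.
Target frame: (31031/10000) × (25) = 31031/400 ≈ 77.578 → 78.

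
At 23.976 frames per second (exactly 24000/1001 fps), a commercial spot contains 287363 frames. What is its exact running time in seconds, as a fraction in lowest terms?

Running time = 287363 ÷ (24000/1001) = 287363 × 1001/24000 = 287650363/24000 s.

287650363/24000 seconds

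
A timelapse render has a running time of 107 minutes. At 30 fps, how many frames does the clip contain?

192600 frames

107 min = 6420 s.
Frames = 6420 × 30 = 192600.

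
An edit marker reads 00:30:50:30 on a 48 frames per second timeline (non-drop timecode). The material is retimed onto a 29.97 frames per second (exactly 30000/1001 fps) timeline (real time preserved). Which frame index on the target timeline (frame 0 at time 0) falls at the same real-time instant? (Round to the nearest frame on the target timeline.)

frame 55463

Source frame index: (0×3600 + 30×60 + 50) × 48 + 30 = 88830.
Real time: 88830 / (48) = 14805/8 s.
Target frame: (14805/8) × (30000/1001) = 7931250/143 ≈ 55463.287 → 55463.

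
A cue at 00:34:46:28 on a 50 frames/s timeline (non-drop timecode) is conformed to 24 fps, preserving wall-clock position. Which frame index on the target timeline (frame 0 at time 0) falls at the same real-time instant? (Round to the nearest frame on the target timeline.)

Source frame index: (0×3600 + 34×60 + 46) × 50 + 28 = 104328.
Real time: 104328 / (50) = 52164/25 s.
Target frame: (52164/25) × (24) = 1251936/25 ≈ 50077.440 → 50077.

frame 50077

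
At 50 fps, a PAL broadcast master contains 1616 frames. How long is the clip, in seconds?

Running time = 1616 / (50) = 32.32 s.

32.32 seconds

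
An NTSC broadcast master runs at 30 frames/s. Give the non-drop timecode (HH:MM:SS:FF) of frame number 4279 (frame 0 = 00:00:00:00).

4279 ÷ 30 = 142 full seconds, remainder 19 frames.
142 s = 0 h 2 min 22 s.
Timecode: 00:02:22:19.

00:02:22:19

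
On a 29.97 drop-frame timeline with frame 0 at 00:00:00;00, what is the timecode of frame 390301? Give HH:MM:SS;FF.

03:37:03;03

Each 10-minute DF block holds 10 × 60 × 30 − 9 × 2 = 17982 frames. 390301 ÷ 17982 → 21 full blocks, remainder 12679.
Within the partial block the first minute is 1800 frames and each further minute 1798, so 7 further minute boundaries passed. Total skipped labels = 18 × 21 + 2 × 7 = 392.
Non-drop label index = 390301 + 392 = 390693; at 30 labels/s that is 03:37:03:03, i.e. DF 03:37:03;03.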